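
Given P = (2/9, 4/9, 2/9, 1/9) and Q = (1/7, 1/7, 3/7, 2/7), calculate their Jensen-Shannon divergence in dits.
0.0354 dits

Jensen-Shannon divergence is:
JSD(P||Q) = 0.5 × D_KL(P||M) + 0.5 × D_KL(Q||M)
where M = 0.5 × (P + Q) is the mixture distribution.

M = 0.5 × (2/9, 4/9, 2/9, 1/9) + 0.5 × (1/7, 1/7, 3/7, 2/7) = (0.18254, 0.293651, 0.325397, 0.198413)

D_KL(P||M) = 0.0342 dits
D_KL(Q||M) = 0.0366 dits

JSD(P||Q) = 0.5 × 0.0342 + 0.5 × 0.0366 = 0.0354 dits

Unlike KL divergence, JSD is symmetric and bounded: 0 ≤ JSD ≤ log(2).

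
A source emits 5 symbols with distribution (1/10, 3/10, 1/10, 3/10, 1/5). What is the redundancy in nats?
0.1046 nats

Redundancy measures how far a source is from maximum entropy:
R = H_max - H(X)

Maximum entropy for 5 symbols: H_max = log_e(5) = 1.6094 nats
Actual entropy: H(X) = 1.5048 nats
Redundancy: R = 1.6094 - 1.5048 = 0.1046 nats

This redundancy represents potential for compression: the source could be compressed by 0.1046 nats per symbol.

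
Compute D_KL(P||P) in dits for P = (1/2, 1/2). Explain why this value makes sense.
0.0000 dits

KL divergence satisfies the Gibbs inequality: D_KL(P||Q) ≥ 0 for all distributions P, Q.

D_KL(P||Q) = Σ p(x) log(p(x)/q(x))
Each term is p(x) × log_10(p(x)/p(x)) = p(x) × log_10(1) = 0, so the sum is 0.
D_KL(P||Q) = 0.0000 dits

When P = Q, the KL divergence is exactly 0, as there is no 'divergence' between identical distributions.

This non-negativity is a fundamental property: relative entropy cannot be negative because it measures how different Q is from P.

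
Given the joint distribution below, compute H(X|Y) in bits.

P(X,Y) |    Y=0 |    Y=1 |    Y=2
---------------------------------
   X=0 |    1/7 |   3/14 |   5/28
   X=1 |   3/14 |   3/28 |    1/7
0.9605 bits

Using the chain rule: H(X|Y) = H(X,Y) - H(Y)

First, compute H(X,Y) = 2.5436 bits

Marginal P(Y) = (5/14, 9/28, 9/28)
H(Y) = 1.5831 bits

H(X|Y) = H(X,Y) - H(Y) = 2.5436 - 1.5831 = 0.9605 bits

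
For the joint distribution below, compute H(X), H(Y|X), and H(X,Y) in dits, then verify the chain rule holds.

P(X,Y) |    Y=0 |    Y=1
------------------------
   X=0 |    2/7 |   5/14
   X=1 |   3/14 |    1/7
H(X,Y) = 0.5792, H(X) = 0.2831, H(Y|X) = 0.2962 (all in dits)

Chain rule: H(X,Y) = H(X) + H(Y|X)

Left side — joint entropy directly:
H(X,Y) = -Σ p(x,y) log p(x,y) = 0.5792 dits

Right side — compute H(Y|X) from the conditional distributions:
P(X) = (9/14, 5/14), so H(X) = 0.2831 dits
H(Y|X) = Σ_x P(X=x) · H(Y|X=x):
  P(Y|X=0) = (4/9, 5/9), H(Y|X=0) = 0.2983, weight P(X=0) = 9/14
  P(Y|X=1) = (3/5, 2/5), H(Y|X=1) = 0.2923, weight P(X=1) = 5/14
H(Y|X) = 0.2962 dits

H(X) + H(Y|X) = 0.2831 + 0.2962 = 0.5792 dits

Both sides equal 0.5792 dits. ✓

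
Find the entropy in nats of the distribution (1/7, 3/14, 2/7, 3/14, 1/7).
1.5741 nats

Shannon entropy is H(X) = -Σ p(x) log p(x).

For P = (1/7, 3/14, 2/7, 3/14, 1/7):
H = -1/7 × log_e(1/7) -3/14 × log_e(3/14) -2/7 × log_e(2/7) -3/14 × log_e(3/14) -1/7 × log_e(1/7)
H = 1.5741 nats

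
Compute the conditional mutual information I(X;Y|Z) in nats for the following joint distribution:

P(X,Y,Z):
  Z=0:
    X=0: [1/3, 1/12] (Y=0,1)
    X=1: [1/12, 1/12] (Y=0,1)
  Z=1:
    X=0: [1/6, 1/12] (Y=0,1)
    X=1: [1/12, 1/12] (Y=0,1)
0.0307 nats

Conditional mutual information: I(X;Y|Z) = H(X|Z) + H(Y|Z) - H(X,Y|Z)

H(Z) = 0.6792
H(X,Z) = 1.3086 → H(X|Z) = 0.6294
H(Y,Z) = 1.3086 → H(Y|Z) = 0.6294
H(X,Y,Z) = 1.9073 → H(X,Y|Z) = 1.2281

I(X;Y|Z) = 0.6294 + 0.6294 - 1.2281 = 0.0307 nats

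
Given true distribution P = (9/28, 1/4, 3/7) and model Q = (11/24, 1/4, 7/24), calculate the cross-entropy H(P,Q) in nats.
1.1254 nats

Cross-entropy: H(P,Q) = -Σ p(x) log q(x)

Alternatively: H(P,Q) = H(P) + D_KL(P||Q)
H(P) = 1.0745 nats
D_KL(P||Q) = 0.0509 nats

H(P,Q) = 1.0745 + 0.0509 = 1.1254 nats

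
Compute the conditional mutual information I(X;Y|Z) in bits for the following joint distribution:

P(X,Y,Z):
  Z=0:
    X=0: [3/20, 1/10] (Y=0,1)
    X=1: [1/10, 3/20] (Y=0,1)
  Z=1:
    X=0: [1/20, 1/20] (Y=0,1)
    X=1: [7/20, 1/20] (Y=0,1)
0.0581 bits

Conditional mutual information: I(X;Y|Z) = H(X|Z) + H(Y|Z) - H(X,Y|Z)

H(Z) = 1.0000
H(X,Z) = 1.8610 → H(X|Z) = 0.8610
H(Y,Z) = 1.8610 → H(Y|Z) = 0.8610
H(X,Y,Z) = 2.6639 → H(X,Y|Z) = 1.6639

I(X;Y|Z) = 0.8610 + 0.8610 - 1.6639 = 0.0581 bits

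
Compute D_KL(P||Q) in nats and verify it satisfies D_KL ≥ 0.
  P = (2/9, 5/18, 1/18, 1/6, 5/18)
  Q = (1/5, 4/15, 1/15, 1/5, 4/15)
0.0056 nats

KL divergence satisfies the Gibbs inequality: D_KL(P||Q) ≥ 0 for all distributions P, Q.

D_KL(P||Q) = Σ p(x) log(p(x)/q(x))
Term by term:
  x=0: 2/9 × log_e[(2/9)/(1/5)] = 0.0234
  x=1: 5/18 × log_e[(5/18)/(4/15)] = 0.0113
  x=2: 1/18 × log_e[(1/18)/(1/15)] = -0.0101
  x=3: 1/6 × log_e[(1/6)/(1/5)] = -0.0304
  x=4: 5/18 × log_e[(5/18)/(4/15)] = 0.0113
D_KL(P||Q) = 0.0056 nats

D_KL(P||Q) = 0.0056 ≥ 0 ✓

This non-negativity is a fundamental property: relative entropy cannot be negative because it measures how different Q is from P.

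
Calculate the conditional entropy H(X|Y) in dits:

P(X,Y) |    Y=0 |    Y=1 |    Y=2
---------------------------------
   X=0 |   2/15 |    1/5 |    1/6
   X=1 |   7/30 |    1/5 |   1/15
0.2854 dits

Using the chain rule: H(X|Y) = H(X,Y) - H(Y)

First, compute H(X,Y) = 0.7518 dits

Marginal P(Y) = (11/30, 2/5, 7/30)
H(Y) = 0.4664 dits

H(X|Y) = H(X,Y) - H(Y) = 0.7518 - 0.4664 = 0.2854 dits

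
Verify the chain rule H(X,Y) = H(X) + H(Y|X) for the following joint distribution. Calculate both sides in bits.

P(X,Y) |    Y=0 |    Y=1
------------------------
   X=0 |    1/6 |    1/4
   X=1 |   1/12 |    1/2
H(X,Y) = 1.7296, H(X) = 0.9799, H(Y|X) = 0.7497 (all in bits)

Chain rule: H(X,Y) = H(X) + H(Y|X)

Left side — joint entropy directly:
H(X,Y) = -Σ p(x,y) log p(x,y) = 1.7296 bits

Right side — compute H(Y|X) from the conditional distributions:
P(X) = (5/12, 7/12), so H(X) = 0.9799 bits
H(Y|X) = Σ_x P(X=x) · H(Y|X=x):
  P(Y|X=0) = (2/5, 3/5), H(Y|X=0) = 0.9710, weight P(X=0) = 5/12
  P(Y|X=1) = (1/7, 6/7), H(Y|X=1) = 0.5917, weight P(X=1) = 7/12
H(Y|X) = 0.7497 bits

H(X) + H(Y|X) = 0.9799 + 0.7497 = 1.7296 bits

Both sides equal 1.7296 bits. ✓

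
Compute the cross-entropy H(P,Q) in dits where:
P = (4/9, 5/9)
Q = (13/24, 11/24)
0.3066 dits

Cross-entropy: H(P,Q) = -Σ p(x) log q(x)

Alternatively: H(P,Q) = H(P) + D_KL(P||Q)
H(P) = 0.2983 dits
D_KL(P||Q) = 0.0082 dits

H(P,Q) = 0.2983 + 0.0082 = 0.3066 dits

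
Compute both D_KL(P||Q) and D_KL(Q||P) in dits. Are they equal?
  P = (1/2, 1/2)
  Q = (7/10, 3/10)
D_KL(P||Q) = 0.0379, D_KL(Q||P) = 0.0357

KL divergence is not symmetric: D_KL(P||Q) ≠ D_KL(Q||P) in general.

D_KL(P||Q) = 0.0379 dits
D_KL(Q||P) = 0.0357 dits

No, they are not equal!

This asymmetry is why KL divergence is not a true distance metric.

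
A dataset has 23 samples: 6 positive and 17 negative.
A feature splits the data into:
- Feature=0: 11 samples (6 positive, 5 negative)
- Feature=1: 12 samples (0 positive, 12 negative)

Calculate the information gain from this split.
0.3526 bits

Information Gain = H(Y) - H(Y|Feature)

Before split:
P(positive) = 6/23 = 0.2609
H(Y) = 0.8281 bits

After split:
Feature=0: H = 0.9940 bits (weight = 11/23)
Feature=1: H = 0.0000 bits (weight = 12/23)
H(Y|Feature) = (11/23)×0.9940 + (12/23)×0.0000 = 0.4754 bits

Information Gain = 0.8281 - 0.4754 = 0.3526 bits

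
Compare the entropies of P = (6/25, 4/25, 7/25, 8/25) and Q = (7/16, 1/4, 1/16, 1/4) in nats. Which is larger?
P

Computing entropies in nats:
H(P) = 1.3568
H(Q) = 1.2281

Distribution P has higher entropy.

Intuition: The distribution closer to uniform (more spread out) has higher entropy.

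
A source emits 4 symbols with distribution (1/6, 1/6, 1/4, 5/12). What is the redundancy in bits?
0.1121 bits

Redundancy measures how far a source is from maximum entropy:
R = H_max - H(X)

Maximum entropy for 4 symbols: H_max = log_2(4) = 2.0000 bits
Actual entropy: H(X) = 1.8879 bits
Redundancy: R = 2.0000 - 1.8879 = 0.1121 bits

This redundancy represents potential for compression: the source could be compressed by 0.1121 bits per symbol.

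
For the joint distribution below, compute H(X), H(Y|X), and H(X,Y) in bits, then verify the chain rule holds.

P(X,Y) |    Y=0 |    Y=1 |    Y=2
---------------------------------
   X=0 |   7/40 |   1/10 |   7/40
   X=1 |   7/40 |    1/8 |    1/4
H(X,Y) = 2.5273, H(X) = 0.9928, H(Y|X) = 1.5346 (all in bits)

Chain rule: H(X,Y) = H(X) + H(Y|X)

Left side — joint entropy directly:
H(X,Y) = -Σ p(x,y) log p(x,y) = 2.5273 bits

Right side — compute H(Y|X) from the conditional distributions:
P(X) = (9/20, 11/20), so H(X) = 0.9928 bits
H(Y|X) = Σ_x P(X=x) · H(Y|X=x):
  P(Y|X=0) = (7/18, 2/9, 7/18), H(Y|X=0) = 1.5420, weight P(X=0) = 9/20
  P(Y|X=1) = (7/22, 5/22, 5/11), H(Y|X=1) = 1.5285, weight P(X=1) = 11/20
H(Y|X) = 1.5346 bits

H(X) + H(Y|X) = 0.9928 + 1.5346 = 2.5273 bits

Both sides equal 2.5273 bits. ✓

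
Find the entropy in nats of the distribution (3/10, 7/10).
0.6109 nats

Shannon entropy is H(X) = -Σ p(x) log p(x).

For P = (3/10, 7/10):
H = -3/10 × log_e(3/10) -7/10 × log_e(7/10)
H = 0.6109 nats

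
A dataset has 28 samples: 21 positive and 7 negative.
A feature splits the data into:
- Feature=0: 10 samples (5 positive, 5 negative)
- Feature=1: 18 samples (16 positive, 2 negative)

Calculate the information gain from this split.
0.1306 bits

Information Gain = H(Y) - H(Y|Feature)

Before split:
P(positive) = 21/28 = 0.7500
H(Y) = 0.8113 bits

After split:
Feature=0: H = 1.0000 bits (weight = 10/28)
Feature=1: H = 0.5033 bits (weight = 18/28)
H(Y|Feature) = (10/28)×1.0000 + (18/28)×0.5033 = 0.6807 bits

Information Gain = 0.8113 - 0.6807 = 0.1306 bits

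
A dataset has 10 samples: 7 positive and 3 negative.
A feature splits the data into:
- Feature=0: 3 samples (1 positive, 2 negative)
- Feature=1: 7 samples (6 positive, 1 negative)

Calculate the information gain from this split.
0.1916 bits

Information Gain = H(Y) - H(Y|Feature)

Before split:
P(positive) = 7/10 = 0.7000
H(Y) = 0.8813 bits

After split:
Feature=0: H = 0.9183 bits (weight = 3/10)
Feature=1: H = 0.5917 bits (weight = 7/10)
H(Y|Feature) = (3/10)×0.9183 + (7/10)×0.5917 = 0.6897 bits

Information Gain = 0.8813 - 0.6897 = 0.1916 bits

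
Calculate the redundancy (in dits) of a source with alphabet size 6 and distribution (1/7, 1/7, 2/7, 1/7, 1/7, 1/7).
0.0191 dits

Redundancy measures how far a source is from maximum entropy:
R = H_max - H(X)

Maximum entropy for 6 symbols: H_max = log_10(6) = 0.7782 dits
Actual entropy: H(X) = 0.7591 dits
Redundancy: R = 0.7782 - 0.7591 = 0.0191 dits

This redundancy represents potential for compression: the source could be compressed by 0.0191 dits per symbol.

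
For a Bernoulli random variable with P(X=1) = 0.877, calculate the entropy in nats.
0.3729 nats

The binary entropy function is:
H(p) = -p log(p) - (1-p) log(1-p)

H(0.877) = -0.877 × log_e(0.877) - 0.123 × log_e(0.123)
H(0.877) = 0.3729 nats

Note: Binary entropy is maximized at p=0.5 (H=1 bit) and minimized at p=0 or p=1 (H=0).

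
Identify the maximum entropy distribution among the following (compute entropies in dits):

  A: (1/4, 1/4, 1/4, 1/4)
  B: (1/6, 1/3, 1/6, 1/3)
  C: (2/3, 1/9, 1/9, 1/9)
A

For a discrete distribution over n outcomes, entropy is maximized by the uniform distribution.

Computing entropies:
H(A) = 0.6021 dits
H(B) = 0.5775 dits
H(C) = 0.4355 dits

The uniform distribution (where all probabilities equal 1/4) achieves the maximum entropy of log_10(4) = 0.6021 dits.

Distribution A has the highest entropy.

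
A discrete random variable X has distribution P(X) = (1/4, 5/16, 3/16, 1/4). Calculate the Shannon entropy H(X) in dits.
0.5952 dits

Shannon entropy is H(X) = -Σ p(x) log p(x).

For P = (1/4, 5/16, 3/16, 1/4):
H = -1/4 × log_10(1/4) -5/16 × log_10(5/16) -3/16 × log_10(3/16) -1/4 × log_10(1/4)
H = 0.5952 dits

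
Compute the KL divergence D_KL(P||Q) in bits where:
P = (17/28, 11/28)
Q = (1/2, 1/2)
0.0334 bits

KL divergence: D_KL(P||Q) = Σ p(x) log(p(x)/q(x))

Computing term by term:
  x=0: 17/28 × log_2[(17/28)/(1/2)] = 17/28 × 0.2801 = 0.1701
  x=1: 11/28 × log_2[(11/28)/(1/2)] = 11/28 × -0.3479 = -0.1367

D_KL(P||Q) = 0.0334 bits

Note: KL divergence is always non-negative and equals 0 iff P = Q.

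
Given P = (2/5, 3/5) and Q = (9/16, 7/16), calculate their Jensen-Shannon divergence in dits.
0.0058 dits

Jensen-Shannon divergence is:
JSD(P||Q) = 0.5 × D_KL(P||M) + 0.5 × D_KL(Q||M)
where M = 0.5 × (P + Q) is the mixture distribution.

M = 0.5 × (2/5, 3/5) + 0.5 × (9/16, 7/16) = (0.48125, 0.51875)

D_KL(P||M) = 0.0058 dits
D_KL(Q||M) = 0.0057 dits

JSD(P||Q) = 0.5 × 0.0058 + 0.5 × 0.0057 = 0.0058 dits

Unlike KL divergence, JSD is symmetric and bounded: 0 ≤ JSD ≤ log(2).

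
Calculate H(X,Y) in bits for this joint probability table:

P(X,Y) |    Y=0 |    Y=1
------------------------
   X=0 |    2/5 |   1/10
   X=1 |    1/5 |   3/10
1.8464 bits

Joint entropy is H(X,Y) = -Σ_{x,y} p(x,y) log p(x,y).

Summing over all non-zero entries:
H(X,Y) = -[2/5·log_2(2/5) + 1/10·log_2(1/10) + 1/5·log_2(1/5) + 3/10·log_2(3/10)]
H(X,Y) = 1.8464 bits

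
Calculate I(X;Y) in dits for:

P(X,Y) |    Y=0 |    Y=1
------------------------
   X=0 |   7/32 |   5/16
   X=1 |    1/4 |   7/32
0.0032 dits

Mutual information: I(X;Y) = H(X) + H(Y) - H(X,Y)

Marginals:
P(X) = (17/32, 15/32), H(X) = 0.3002 dits
P(Y) = (15/32, 17/32), H(Y) = 0.3002 dits

Joint entropy: H(X,Y) = 0.5971 dits

I(X;Y) = 0.3002 + 0.3002 - 0.5971 = 0.0032 dits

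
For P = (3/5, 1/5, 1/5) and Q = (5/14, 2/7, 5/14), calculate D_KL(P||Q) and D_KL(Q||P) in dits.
D_KL(P||Q) = 0.0538, D_KL(Q||P) = 0.0537

KL divergence is not symmetric: D_KL(P||Q) ≠ D_KL(Q||P) in general.

D_KL(P||Q) = 0.0538 dits
D_KL(Q||P) = 0.0537 dits

No, they are not equal!

This asymmetry is why KL divergence is not a true distance metric.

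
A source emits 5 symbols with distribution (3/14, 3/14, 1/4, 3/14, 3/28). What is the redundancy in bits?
0.0480 bits

Redundancy measures how far a source is from maximum entropy:
R = H_max - H(X)

Maximum entropy for 5 symbols: H_max = log_2(5) = 2.3219 bits
Actual entropy: H(X) = 2.2739 bits
Redundancy: R = 2.3219 - 2.2739 = 0.0480 bits

This redundancy represents potential for compression: the source could be compressed by 0.0480 bits per symbol.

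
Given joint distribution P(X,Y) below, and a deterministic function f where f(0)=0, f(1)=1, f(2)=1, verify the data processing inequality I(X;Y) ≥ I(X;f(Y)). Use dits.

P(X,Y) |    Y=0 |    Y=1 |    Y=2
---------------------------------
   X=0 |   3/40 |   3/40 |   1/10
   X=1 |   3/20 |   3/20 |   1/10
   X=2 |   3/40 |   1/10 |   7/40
I(X;Y) = 0.0118, I(X;f(Y)) = 0.0051, inequality holds: 0.0118 ≥ 0.0051

Data Processing Inequality: For any Markov chain X → Y → Z, we have I(X;Y) ≥ I(X;Z).

Here Z = f(Y) is a deterministic function of Y, forming X → Y → Z.

Original I(X;Y) = 0.0118 dits

After applying f:
P(X,Z) where Z=f(Y):
- P(X,Z=0) = P(X,Y=0)
- P(X,Z=1) = P(X,Y=1) + P(X,Y=2)

I(X;Z) = I(X;f(Y)) = 0.0051 dits

Verification: 0.0118 ≥ 0.0051 ✓

Information cannot be created by processing; the function f can only lose information about X.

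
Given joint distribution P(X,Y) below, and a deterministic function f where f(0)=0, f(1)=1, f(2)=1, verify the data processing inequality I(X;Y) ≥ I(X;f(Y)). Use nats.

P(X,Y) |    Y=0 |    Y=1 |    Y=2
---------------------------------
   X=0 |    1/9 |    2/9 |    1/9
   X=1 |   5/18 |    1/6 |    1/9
I(X;Y) = 0.0347, I(X;f(Y)) = 0.0332, inequality holds: 0.0347 ≥ 0.0332

Data Processing Inequality: For any Markov chain X → Y → Z, we have I(X;Y) ≥ I(X;Z).

Here Z = f(Y) is a deterministic function of Y, forming X → Y → Z.

Original I(X;Y) = 0.0347 nats

After applying f:
P(X,Z) where Z=f(Y):
- P(X,Z=0) = P(X,Y=0)
- P(X,Z=1) = P(X,Y=1) + P(X,Y=2)

I(X;Z) = I(X;f(Y)) = 0.0332 nats

Verification: 0.0347 ≥ 0.0332 ✓

Information cannot be created by processing; the function f can only lose information about X.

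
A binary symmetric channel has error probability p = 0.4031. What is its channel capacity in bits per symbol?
0.0273 bits

For a binary symmetric channel (BSC) with error probability p:
Capacity C = 1 - H(p) bits per symbol

where H(p) = -p log₂(p) - (1-p) log₂(1-p) is the binary entropy function.

H(0.4031) = 0.9727 bits
C = 1 - 0.9727 = 0.0273 bits per symbol

This means we can reliably transmit up to 0.0273 bits of information per channel use.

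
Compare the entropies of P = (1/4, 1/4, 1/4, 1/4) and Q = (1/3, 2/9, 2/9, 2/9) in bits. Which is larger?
P

Computing entropies in bits:
H(P) = 2.0000
H(Q) = 1.9749

Distribution P has higher entropy.

Intuition: The distribution closer to uniform (more spread out) has higher entropy.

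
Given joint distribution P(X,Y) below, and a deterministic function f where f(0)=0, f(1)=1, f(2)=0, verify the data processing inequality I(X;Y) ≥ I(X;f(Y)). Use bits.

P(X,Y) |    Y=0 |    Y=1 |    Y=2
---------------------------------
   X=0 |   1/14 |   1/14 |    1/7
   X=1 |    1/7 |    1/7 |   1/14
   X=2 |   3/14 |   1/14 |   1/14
I(X;Y) = 0.0949, I(X;f(Y)) = 0.0267, inequality holds: 0.0949 ≥ 0.0267

Data Processing Inequality: For any Markov chain X → Y → Z, we have I(X;Y) ≥ I(X;Z).

Here Z = f(Y) is a deterministic function of Y, forming X → Y → Z.

Original I(X;Y) = 0.0949 bits

After applying f:
P(X,Z) where Z=f(Y):
- P(X,Z=0) = P(X,Y=0) + P(X,Y=2)
- P(X,Z=1) = P(X,Y=1)

I(X;Z) = I(X;f(Y)) = 0.0267 bits

Verification: 0.0949 ≥ 0.0267 ✓

Information cannot be created by processing; the function f can only lose information about X.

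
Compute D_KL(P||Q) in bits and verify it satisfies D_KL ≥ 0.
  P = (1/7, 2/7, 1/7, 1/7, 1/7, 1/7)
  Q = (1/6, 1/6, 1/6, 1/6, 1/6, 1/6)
0.0633 bits

KL divergence satisfies the Gibbs inequality: D_KL(P||Q) ≥ 0 for all distributions P, Q.

D_KL(P||Q) = Σ p(x) log(p(x)/q(x))
Term by term:
  x=0: 1/7 × log_2[(1/7)/(1/6)] = -0.0318
  x=1: 2/7 × log_2[(2/7)/(1/6)] = 0.2222
  x=2: 1/7 × log_2[(1/7)/(1/6)] = -0.0318
  x=3: 1/7 × log_2[(1/7)/(1/6)] = -0.0318
  x=4: 1/7 × log_2[(1/7)/(1/6)] = -0.0318
  x=5: 1/7 × log_2[(1/7)/(1/6)] = -0.0318
D_KL(P||Q) = 0.0633 bits

D_KL(P||Q) = 0.0633 ≥ 0 ✓

This non-negativity is a fundamental property: relative entropy cannot be negative because it measures how different Q is from P.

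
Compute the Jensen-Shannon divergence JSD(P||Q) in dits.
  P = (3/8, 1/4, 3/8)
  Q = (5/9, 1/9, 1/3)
0.0100 dits

Jensen-Shannon divergence is:
JSD(P||Q) = 0.5 × D_KL(P||M) + 0.5 × D_KL(Q||M)
where M = 0.5 × (P + Q) is the mixture distribution.

M = 0.5 × (3/8, 1/4, 3/8) + 0.5 × (5/9, 1/9, 1/3) = (0.465278, 0.180556, 0.354167)

D_KL(P||M) = 0.0095 dits
D_KL(Q||M) = 0.0106 dits

JSD(P||Q) = 0.5 × 0.0095 + 0.5 × 0.0106 = 0.0100 dits

Unlike KL divergence, JSD is symmetric and bounded: 0 ≤ JSD ≤ log(2).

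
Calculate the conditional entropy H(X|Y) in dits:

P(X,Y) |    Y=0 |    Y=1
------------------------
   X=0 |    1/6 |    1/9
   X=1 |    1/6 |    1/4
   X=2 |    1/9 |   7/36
0.4619 dits

Using the chain rule: H(X|Y) = H(X,Y) - H(Y)

First, compute H(X,Y) = 0.7602 dits

Marginal P(Y) = (4/9, 5/9)
H(Y) = 0.2983 dits

H(X|Y) = H(X,Y) - H(Y) = 0.7602 - 0.2983 = 0.4619 dits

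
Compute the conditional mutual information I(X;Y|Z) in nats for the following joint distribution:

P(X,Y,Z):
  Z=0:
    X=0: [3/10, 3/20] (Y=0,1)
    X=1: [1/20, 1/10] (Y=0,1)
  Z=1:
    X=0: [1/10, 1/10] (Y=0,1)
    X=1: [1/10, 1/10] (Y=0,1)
0.0256 nats

Conditional mutual information: I(X;Y|Z) = H(X|Z) + H(Y|Z) - H(X,Y|Z)

H(Z) = 0.6730
H(X,Z) = 1.2877 → H(X|Z) = 0.6147
H(Y,Z) = 1.3578 → H(Y|Z) = 0.6848
H(X,Y,Z) = 1.9468 → H(X,Y|Z) = 1.2738

I(X;Y|Z) = 0.6147 + 0.6848 - 1.2738 = 0.0256 nats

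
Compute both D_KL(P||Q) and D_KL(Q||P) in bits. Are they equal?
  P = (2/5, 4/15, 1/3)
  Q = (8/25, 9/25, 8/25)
D_KL(P||Q) = 0.0329, D_KL(Q||P) = 0.0340

KL divergence is not symmetric: D_KL(P||Q) ≠ D_KL(Q||P) in general.

D_KL(P||Q) = 0.0329 bits
D_KL(Q||P) = 0.0340 bits

No, they are not equal!

This asymmetry is why KL divergence is not a true distance metric.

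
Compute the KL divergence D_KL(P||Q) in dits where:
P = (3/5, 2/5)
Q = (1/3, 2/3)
0.0644 dits

KL divergence: D_KL(P||Q) = Σ p(x) log(p(x)/q(x))

Computing term by term:
  x=0: 3/5 × log_10[(3/5)/(1/3)] = 3/5 × 0.2553 = 0.1532
  x=1: 2/5 × log_10[(2/5)/(2/3)] = 2/5 × -0.2218 = -0.0887

D_KL(P||Q) = 0.0644 dits

Note: KL divergence is always non-negative and equals 0 iff P = Q.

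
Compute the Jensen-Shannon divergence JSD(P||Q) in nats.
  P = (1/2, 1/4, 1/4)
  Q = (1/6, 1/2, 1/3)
0.0678 nats

Jensen-Shannon divergence is:
JSD(P||Q) = 0.5 × D_KL(P||M) + 0.5 × D_KL(Q||M)
where M = 0.5 × (P + Q) is the mixture distribution.

M = 0.5 × (1/2, 1/4, 1/4) + 0.5 × (1/6, 1/2, 1/3) = (1/3, 3/8, 7/24)

D_KL(P||M) = 0.0628 nats
D_KL(Q||M) = 0.0728 nats

JSD(P||Q) = 0.5 × 0.0628 + 0.5 × 0.0728 = 0.0678 nats

Unlike KL divergence, JSD is symmetric and bounded: 0 ≤ JSD ≤ log(2).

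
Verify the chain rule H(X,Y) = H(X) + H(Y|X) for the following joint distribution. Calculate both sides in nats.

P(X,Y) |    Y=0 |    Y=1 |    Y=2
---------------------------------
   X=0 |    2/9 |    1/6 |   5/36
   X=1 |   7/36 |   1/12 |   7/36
H(X,Y) = 1.7510, H(X) = 0.6916, H(Y|X) = 1.0594 (all in nats)

Chain rule: H(X,Y) = H(X) + H(Y|X)

Left side — joint entropy directly:
H(X,Y) = -Σ p(x,y) log p(x,y) = 1.7510 nats

Right side — compute H(Y|X) from the conditional distributions:
P(X) = (19/36, 17/36), so H(X) = 0.6916 nats
H(Y|X) = Σ_x P(X=x) · H(Y|X=x):
  P(Y|X=0) = (8/19, 6/19, 5/19), H(Y|X=0) = 1.0795, weight P(X=0) = 19/36
  P(Y|X=1) = (7/17, 3/17, 7/17), H(Y|X=1) = 1.0368, weight P(X=1) = 17/36
H(Y|X) = 1.0594 nats

H(X) + H(Y|X) = 0.6916 + 1.0594 = 1.7510 nats

Both sides equal 1.7510 nats. ✓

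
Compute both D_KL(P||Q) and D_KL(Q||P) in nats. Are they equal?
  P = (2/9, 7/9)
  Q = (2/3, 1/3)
D_KL(P||Q) = 0.4149, D_KL(Q||P) = 0.4500

KL divergence is not symmetric: D_KL(P||Q) ≠ D_KL(Q||P) in general.

D_KL(P||Q) = 0.4149 nats
D_KL(Q||P) = 0.4500 nats

No, they are not equal!

This asymmetry is why KL divergence is not a true distance metric.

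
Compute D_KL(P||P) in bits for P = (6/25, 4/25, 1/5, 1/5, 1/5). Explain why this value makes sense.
0.0000 bits

KL divergence satisfies the Gibbs inequality: D_KL(P||Q) ≥ 0 for all distributions P, Q.

D_KL(P||Q) = Σ p(x) log(p(x)/q(x))
Each term is p(x) × log_2(p(x)/p(x)) = p(x) × log_2(1) = 0, so the sum is 0.
D_KL(P||Q) = 0.0000 bits

When P = Q, the KL divergence is exactly 0, as there is no 'divergence' between identical distributions.

This non-negativity is a fundamental property: relative entropy cannot be negative because it measures how different Q is from P.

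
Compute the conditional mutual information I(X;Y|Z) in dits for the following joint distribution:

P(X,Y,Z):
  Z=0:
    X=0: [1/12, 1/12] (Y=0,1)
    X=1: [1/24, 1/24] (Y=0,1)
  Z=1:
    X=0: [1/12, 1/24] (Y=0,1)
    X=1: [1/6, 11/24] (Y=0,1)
0.0154 dits

Conditional mutual information: I(X;Y|Z) = H(X|Z) + H(Y|Z) - H(X,Y|Z)

H(Z) = 0.2442
H(X,Z) = 0.4601 → H(X|Z) = 0.2159
H(Y,Z) = 0.5268 → H(Y|Z) = 0.2826
H(X,Y,Z) = 0.7273 → H(X,Y|Z) = 0.4831

I(X;Y|Z) = 0.2159 + 0.2826 - 0.4831 = 0.0154 dits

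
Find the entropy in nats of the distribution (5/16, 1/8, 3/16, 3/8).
1.3051 nats

Shannon entropy is H(X) = -Σ p(x) log p(x).

For P = (5/16, 1/8, 3/16, 3/8):
H = -5/16 × log_e(5/16) -1/8 × log_e(1/8) -3/16 × log_e(3/16) -3/8 × log_e(3/8)
H = 1.3051 nats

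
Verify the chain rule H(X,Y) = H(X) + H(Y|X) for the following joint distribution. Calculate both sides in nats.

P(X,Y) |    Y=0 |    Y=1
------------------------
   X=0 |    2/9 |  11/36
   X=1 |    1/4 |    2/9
H(X,Y) = 1.3773, H(X) = 0.6916, H(Y|X) = 0.6857 (all in nats)

Chain rule: H(X,Y) = H(X) + H(Y|X)

Left side — joint entropy directly:
H(X,Y) = -Σ p(x,y) log p(x,y) = 1.3773 nats

Right side — compute H(Y|X) from the conditional distributions:
P(X) = (19/36, 17/36), so H(X) = 0.6916 nats
H(Y|X) = Σ_x P(X=x) · H(Y|X=x):
  P(Y|X=0) = (8/19, 11/19), H(Y|X=0) = 0.6806, weight P(X=0) = 19/36
  P(Y|X=1) = (9/17, 8/17), H(Y|X=1) = 0.6914, weight P(X=1) = 17/36
H(Y|X) = 0.6857 nats

H(X) + H(Y|X) = 0.6916 + 0.6857 = 1.3773 nats

Both sides equal 1.3773 nats. ✓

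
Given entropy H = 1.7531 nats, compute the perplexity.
5.7725

Perplexity is e^H (or exp(H) for natural log).

H = 1.7531 nats
Perplexity = e^1.7531 = 5.7725

Interpretation: The model's uncertainty is equivalent to choosing uniformly among 5.8 options.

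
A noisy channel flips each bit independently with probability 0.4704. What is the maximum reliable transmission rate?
0.0025 bits

For a binary symmetric channel (BSC) with error probability p:
Capacity C = 1 - H(p) bits per symbol

where H(p) = -p log₂(p) - (1-p) log₂(1-p) is the binary entropy function.

H(0.4704) = 0.9975 bits
C = 1 - 0.9975 = 0.0025 bits per symbol

This means we can reliably transmit up to 0.0025 bits of information per channel use.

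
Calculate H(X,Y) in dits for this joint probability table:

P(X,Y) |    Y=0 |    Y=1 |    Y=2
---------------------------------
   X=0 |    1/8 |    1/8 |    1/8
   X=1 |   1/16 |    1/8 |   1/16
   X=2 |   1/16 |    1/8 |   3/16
0.9265 dits

Joint entropy is H(X,Y) = -Σ_{x,y} p(x,y) log p(x,y).

Summing over all non-zero entries:
H(X,Y) = -[1/8·log_10(1/8) + 1/8·log_10(1/8) + 1/8·log_10(1/8) + 1/16·log_10(1/16) + 1/8·log_10(1/8) + 1/16·log_10(1/16) + 1/16·log_10(1/16) + 1/8·log_10(1/8) + 3/16·log_10(3/16)]
H(X,Y) = 0.9265 dits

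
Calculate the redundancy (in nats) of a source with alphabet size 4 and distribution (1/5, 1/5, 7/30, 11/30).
0.0351 nats

Redundancy measures how far a source is from maximum entropy:
R = H_max - H(X)

Maximum entropy for 4 symbols: H_max = log_e(4) = 1.3863 nats
Actual entropy: H(X) = 1.3512 nats
Redundancy: R = 1.3863 - 1.3512 = 0.0351 nats

This redundancy represents potential for compression: the source could be compressed by 0.0351 nats per symbol.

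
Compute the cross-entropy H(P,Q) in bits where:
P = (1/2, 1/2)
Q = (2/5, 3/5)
1.0294 bits

Cross-entropy: H(P,Q) = -Σ p(x) log q(x)

Alternatively: H(P,Q) = H(P) + D_KL(P||Q)
H(P) = 1.0000 bits
D_KL(P||Q) = 0.0294 bits

H(P,Q) = 1.0000 + 0.0294 = 1.0294 bits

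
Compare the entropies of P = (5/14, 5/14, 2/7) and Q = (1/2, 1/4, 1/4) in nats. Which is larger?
P

Computing entropies in nats:
H(P) = 1.0934
H(Q) = 1.0397

Distribution P has higher entropy.

Intuition: The distribution closer to uniform (more spread out) has higher entropy.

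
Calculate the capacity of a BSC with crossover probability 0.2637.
0.1677 bits

For a binary symmetric channel (BSC) with error probability p:
Capacity C = 1 - H(p) bits per symbol

where H(p) = -p log₂(p) - (1-p) log₂(1-p) is the binary entropy function.

H(0.2637) = 0.8323 bits
C = 1 - 0.8323 = 0.1677 bits per symbol

This means we can reliably transmit up to 0.1677 bits of information per channel use.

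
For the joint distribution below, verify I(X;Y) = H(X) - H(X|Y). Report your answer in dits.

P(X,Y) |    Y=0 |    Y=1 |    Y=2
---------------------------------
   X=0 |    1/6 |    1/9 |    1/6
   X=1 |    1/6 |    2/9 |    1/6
I(X;Y) = 0.0055 dits

Mutual information has multiple equivalent forms:
- I(X;Y) = H(X) - H(X|Y)
- I(X;Y) = H(Y) - H(Y|X)
- I(X;Y) = H(X) + H(Y) - H(X,Y)

Computing all quantities:
H(X) = 0.2983, H(Y) = 0.4771, H(X,Y) = 0.7700
H(X|Y) = 0.2928, H(Y|X) = 0.4716

Verification:
H(X) - H(X|Y) = 0.2983 - 0.2928 = 0.0055
H(Y) - H(Y|X) = 0.4771 - 0.4716 = 0.0055
H(X) + H(Y) - H(X,Y) = 0.2983 + 0.4771 - 0.7700 = 0.0055

All forms give I(X;Y) = 0.0055 dits. ✓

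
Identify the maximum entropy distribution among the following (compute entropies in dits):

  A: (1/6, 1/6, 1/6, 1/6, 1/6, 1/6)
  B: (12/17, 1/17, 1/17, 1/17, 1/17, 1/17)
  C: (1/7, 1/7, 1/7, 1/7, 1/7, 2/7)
A

For a discrete distribution over n outcomes, entropy is maximized by the uniform distribution.

Computing entropies:
H(A) = 0.7782 dits
H(B) = 0.4687 dits
H(C) = 0.7591 dits

The uniform distribution (where all probabilities equal 1/6) achieves the maximum entropy of log_10(6) = 0.7782 dits.

Distribution A has the highest entropy.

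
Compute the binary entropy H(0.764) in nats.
0.5464 nats

The binary entropy function is:
H(p) = -p log(p) - (1-p) log(1-p)

H(0.764) = -0.764 × log_e(0.764) - 0.236 × log_e(0.236)
H(0.764) = 0.5464 nats

Note: Binary entropy is maximized at p=0.5 (H=1 bit) and minimized at p=0 or p=1 (H=0).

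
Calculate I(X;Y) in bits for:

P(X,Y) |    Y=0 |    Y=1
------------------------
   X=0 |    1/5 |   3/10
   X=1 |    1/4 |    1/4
0.0073 bits

Mutual information: I(X;Y) = H(X) + H(Y) - H(X,Y)

Marginals:
P(X) = (1/2, 1/2), H(X) = 1.0000 bits
P(Y) = (9/20, 11/20), H(Y) = 0.9928 bits

Joint entropy: H(X,Y) = 1.9855 bits

I(X;Y) = 1.0000 + 0.9928 - 1.9855 = 0.0073 bits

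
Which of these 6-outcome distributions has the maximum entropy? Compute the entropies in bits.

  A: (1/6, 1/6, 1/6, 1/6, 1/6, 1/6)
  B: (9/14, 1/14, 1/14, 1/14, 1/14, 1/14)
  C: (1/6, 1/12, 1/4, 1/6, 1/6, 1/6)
A

For a discrete distribution over n outcomes, entropy is maximized by the uniform distribution.

Computing entropies:
H(A) = 2.5850 bits
H(B) = 1.7695 bits
H(C) = 2.5221 bits

The uniform distribution (where all probabilities equal 1/6) achieves the maximum entropy of log_2(6) = 2.5850 bits.

Distribution A has the highest entropy.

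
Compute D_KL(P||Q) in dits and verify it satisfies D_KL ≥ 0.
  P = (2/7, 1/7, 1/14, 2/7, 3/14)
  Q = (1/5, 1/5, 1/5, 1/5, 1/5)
0.0421 dits

KL divergence satisfies the Gibbs inequality: D_KL(P||Q) ≥ 0 for all distributions P, Q.

D_KL(P||Q) = Σ p(x) log(p(x)/q(x))
Term by term:
  x=0: 2/7 × log_10[(2/7)/(1/5)] = 0.0443
  x=1: 1/7 × log_10[(1/7)/(1/5)] = -0.0209
  x=2: 1/14 × log_10[(1/14)/(1/5)] = -0.0319
  x=3: 2/7 × log_10[(2/7)/(1/5)] = 0.0443
  x=4: 3/14 × log_10[(3/14)/(1/5)] = 0.0064
D_KL(P||Q) = 0.0421 dits

D_KL(P||Q) = 0.0421 ≥ 0 ✓

This non-negativity is a fundamental property: relative entropy cannot be negative because it measures how different Q is from P.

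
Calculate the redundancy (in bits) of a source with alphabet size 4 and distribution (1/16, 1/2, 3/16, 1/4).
0.2972 bits

Redundancy measures how far a source is from maximum entropy:
R = H_max - H(X)

Maximum entropy for 4 symbols: H_max = log_2(4) = 2.0000 bits
Actual entropy: H(X) = 1.7028 bits
Redundancy: R = 2.0000 - 1.7028 = 0.2972 bits

This redundancy represents potential for compression: the source could be compressed by 0.2972 bits per symbol.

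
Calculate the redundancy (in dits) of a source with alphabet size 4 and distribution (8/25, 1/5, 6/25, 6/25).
0.0064 dits

Redundancy measures how far a source is from maximum entropy:
R = H_max - H(X)

Maximum entropy for 4 symbols: H_max = log_10(4) = 0.6021 dits
Actual entropy: H(X) = 0.5956 dits
Redundancy: R = 0.6021 - 0.5956 = 0.0064 dits

This redundancy represents potential for compression: the source could be compressed by 0.0064 dits per symbol.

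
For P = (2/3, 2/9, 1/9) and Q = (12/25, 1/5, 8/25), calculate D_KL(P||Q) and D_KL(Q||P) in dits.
D_KL(P||Q) = 0.0542, D_KL(Q||P) = 0.0694

KL divergence is not symmetric: D_KL(P||Q) ≠ D_KL(Q||P) in general.

D_KL(P||Q) = 0.0542 dits
D_KL(Q||P) = 0.0694 dits

No, they are not equal!

This asymmetry is why KL divergence is not a true distance metric.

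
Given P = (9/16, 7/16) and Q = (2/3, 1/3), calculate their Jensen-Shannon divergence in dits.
0.0025 dits

Jensen-Shannon divergence is:
JSD(P||Q) = 0.5 × D_KL(P||M) + 0.5 × D_KL(Q||M)
where M = 0.5 × (P + Q) is the mixture distribution.

M = 0.5 × (9/16, 7/16) + 0.5 × (2/3, 1/3) = (0.614583, 0.385417)

D_KL(P||M) = 0.0025 dits
D_KL(Q||M) = 0.0025 dits

JSD(P||Q) = 0.5 × 0.0025 + 0.5 × 0.0025 = 0.0025 dits

Unlike KL divergence, JSD is symmetric and bounded: 0 ≤ JSD ≤ log(2).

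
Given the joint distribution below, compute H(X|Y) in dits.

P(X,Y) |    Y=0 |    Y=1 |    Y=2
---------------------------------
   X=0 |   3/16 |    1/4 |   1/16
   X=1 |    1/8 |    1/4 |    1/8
0.2937 dits

Using the chain rule: H(X|Y) = H(X,Y) - H(Y)

First, compute H(X,Y) = 0.7384 dits

Marginal P(Y) = (5/16, 1/2, 3/16)
H(Y) = 0.4447 dits

H(X|Y) = H(X,Y) - H(Y) = 0.7384 - 0.4447 = 0.2937 dits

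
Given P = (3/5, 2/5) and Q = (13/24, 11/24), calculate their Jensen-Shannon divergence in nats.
0.0017 nats

Jensen-Shannon divergence is:
JSD(P||Q) = 0.5 × D_KL(P||M) + 0.5 × D_KL(Q||M)
where M = 0.5 × (P + Q) is the mixture distribution.

M = 0.5 × (3/5, 2/5) + 0.5 × (13/24, 11/24) = (0.570833, 0.429167)

D_KL(P||M) = 0.0017 nats
D_KL(Q||M) = 0.0017 nats

JSD(P||Q) = 0.5 × 0.0017 + 0.5 × 0.0017 = 0.0017 nats

Unlike KL divergence, JSD is symmetric and bounded: 0 ≤ JSD ≤ log(2).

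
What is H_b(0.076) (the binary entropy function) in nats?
0.2689 nats

The binary entropy function is:
H(p) = -p log(p) - (1-p) log(1-p)

H(0.076) = -0.076 × log_e(0.076) - 0.924 × log_e(0.924)
H(0.076) = 0.2689 nats

Note: Binary entropy is maximized at p=0.5 (H=1 bit) and minimized at p=0 or p=1 (H=0).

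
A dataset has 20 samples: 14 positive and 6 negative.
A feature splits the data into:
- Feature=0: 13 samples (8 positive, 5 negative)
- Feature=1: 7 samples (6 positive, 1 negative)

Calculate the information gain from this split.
0.0494 bits

Information Gain = H(Y) - H(Y|Feature)

Before split:
P(positive) = 14/20 = 0.7000
H(Y) = 0.8813 bits

After split:
Feature=0: H = 0.9612 bits (weight = 13/20)
Feature=1: H = 0.5917 bits (weight = 7/20)
H(Y|Feature) = (13/20)×0.9612 + (7/20)×0.5917 = 0.8319 bits

Information Gain = 0.8813 - 0.8319 = 0.0494 bits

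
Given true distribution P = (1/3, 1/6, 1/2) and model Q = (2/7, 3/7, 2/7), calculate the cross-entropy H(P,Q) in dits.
0.5147 dits

Cross-entropy: H(P,Q) = -Σ p(x) log q(x)

Alternatively: H(P,Q) = H(P) + D_KL(P||Q)
H(P) = 0.4392 dits
D_KL(P||Q) = 0.0755 dits

H(P,Q) = 0.4392 + 0.0755 = 0.5147 dits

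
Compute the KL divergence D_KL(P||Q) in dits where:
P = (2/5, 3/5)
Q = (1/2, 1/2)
0.0087 dits

KL divergence: D_KL(P||Q) = Σ p(x) log(p(x)/q(x))

Computing term by term:
  x=0: 2/5 × log_10[(2/5)/(1/2)] = 2/5 × -0.0969 = -0.0388
  x=1: 3/5 × log_10[(3/5)/(1/2)] = 3/5 × 0.0792 = 0.0475

D_KL(P||Q) = 0.0087 dits

Note: KL divergence is always non-negative and equals 0 iff P = Q.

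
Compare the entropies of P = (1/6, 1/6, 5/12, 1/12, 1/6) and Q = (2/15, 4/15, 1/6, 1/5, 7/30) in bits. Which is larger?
Q

Computing entropies in bits:
H(P) = 2.1175
H(Q) = 2.2812

Distribution Q has higher entropy.

Intuition: The distribution closer to uniform (more spread out) has higher entropy.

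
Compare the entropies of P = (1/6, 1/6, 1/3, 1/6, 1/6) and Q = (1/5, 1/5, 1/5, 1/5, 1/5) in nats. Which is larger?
Q

Computing entropies in nats:
H(P) = 1.5607
H(Q) = 1.6094

Distribution Q has higher entropy.

Intuition: The distribution closer to uniform (more spread out) has higher entropy.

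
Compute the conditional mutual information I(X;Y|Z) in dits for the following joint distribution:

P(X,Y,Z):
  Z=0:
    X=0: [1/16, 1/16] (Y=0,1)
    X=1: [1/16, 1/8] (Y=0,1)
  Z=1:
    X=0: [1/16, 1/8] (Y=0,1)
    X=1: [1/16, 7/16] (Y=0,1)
0.0098 dits

Conditional mutual information: I(X;Y|Z) = H(X|Z) + H(Y|Z) - H(X,Y|Z)

H(Z) = 0.2697
H(X,Z) = 0.5360 → H(X|Z) = 0.2663
H(Y,Z) = 0.5026 → H(Y|Z) = 0.2329
H(X,Y,Z) = 0.7591 → H(X,Y|Z) = 0.4894

I(X;Y|Z) = 0.2663 + 0.2329 - 0.4894 = 0.0098 dits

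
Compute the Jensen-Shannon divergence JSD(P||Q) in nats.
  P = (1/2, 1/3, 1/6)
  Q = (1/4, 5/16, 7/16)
0.0529 nats

Jensen-Shannon divergence is:
JSD(P||Q) = 0.5 × D_KL(P||M) + 0.5 × D_KL(Q||M)
where M = 0.5 × (P + Q) is the mixture distribution.

M = 0.5 × (1/2, 1/3, 1/6) + 0.5 × (1/4, 5/16, 7/16) = (3/8, 0.322917, 0.302083)

D_KL(P||M) = 0.0553 nats
D_KL(Q||M) = 0.0504 nats

JSD(P||Q) = 0.5 × 0.0553 + 0.5 × 0.0504 = 0.0529 nats

Unlike KL divergence, JSD is symmetric and bounded: 0 ≤ JSD ≤ log(2).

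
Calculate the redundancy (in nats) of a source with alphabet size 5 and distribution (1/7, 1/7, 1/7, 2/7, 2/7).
0.0596 nats

Redundancy measures how far a source is from maximum entropy:
R = H_max - H(X)

Maximum entropy for 5 symbols: H_max = log_e(5) = 1.6094 nats
Actual entropy: H(X) = 1.5498 nats
Redundancy: R = 1.6094 - 1.5498 = 0.0596 nats

This redundancy represents potential for compression: the source could be compressed by 0.0596 nats per symbol.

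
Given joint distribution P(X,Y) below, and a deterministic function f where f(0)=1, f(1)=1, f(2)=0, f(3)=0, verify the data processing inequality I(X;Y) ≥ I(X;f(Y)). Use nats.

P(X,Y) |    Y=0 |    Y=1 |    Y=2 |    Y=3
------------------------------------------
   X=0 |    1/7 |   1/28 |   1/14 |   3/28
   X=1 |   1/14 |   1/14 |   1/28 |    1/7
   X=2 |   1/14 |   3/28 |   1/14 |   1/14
I(X;Y) = 0.0542, I(X;f(Y)) = 0.0040, inequality holds: 0.0542 ≥ 0.0040

Data Processing Inequality: For any Markov chain X → Y → Z, we have I(X;Y) ≥ I(X;Z).

Here Z = f(Y) is a deterministic function of Y, forming X → Y → Z.

Original I(X;Y) = 0.0542 nats

After applying f:
P(X,Z) where Z=f(Y):
- P(X,Z=0) = P(X,Y=2) + P(X,Y=3)
- P(X,Z=1) = P(X,Y=0) + P(X,Y=1)

I(X;Z) = I(X;f(Y)) = 0.0040 nats

Verification: 0.0542 ≥ 0.0040 ✓

Information cannot be created by processing; the function f can only lose information about X.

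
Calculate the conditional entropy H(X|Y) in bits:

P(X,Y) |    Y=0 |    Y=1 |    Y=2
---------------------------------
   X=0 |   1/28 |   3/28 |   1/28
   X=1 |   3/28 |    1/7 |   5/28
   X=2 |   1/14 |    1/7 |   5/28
1.4603 bits

Using the chain rule: H(X|Y) = H(X,Y) - H(Y)

First, compute H(X,Y) = 2.9956 bits

Marginal P(Y) = (3/14, 11/28, 11/28)
H(Y) = 1.5353 bits

H(X|Y) = H(X,Y) - H(Y) = 2.9956 - 1.5353 = 1.4603 bits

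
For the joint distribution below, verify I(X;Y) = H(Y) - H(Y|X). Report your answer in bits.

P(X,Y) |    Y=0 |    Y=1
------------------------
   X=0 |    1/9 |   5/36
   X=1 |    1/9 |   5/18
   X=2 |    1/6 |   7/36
I(X;Y) = 0.0211 bits

Mutual information has multiple equivalent forms:
- I(X;Y) = H(X) - H(X|Y)
- I(X;Y) = H(Y) - H(Y|X)
- I(X;Y) = H(X) + H(Y) - H(X,Y)

Computing all quantities:
H(X) = 1.5605, H(Y) = 0.9641, H(X,Y) = 2.5035
H(X|Y) = 1.5395, H(Y|X) = 0.9430

Verification:
H(X) - H(X|Y) = 1.5605 - 1.5395 = 0.0211
H(Y) - H(Y|X) = 0.9641 - 0.9430 = 0.0211
H(X) + H(Y) - H(X,Y) = 1.5605 + 0.9641 - 2.5035 = 0.0211

All forms give I(X;Y) = 0.0211 bits. ✓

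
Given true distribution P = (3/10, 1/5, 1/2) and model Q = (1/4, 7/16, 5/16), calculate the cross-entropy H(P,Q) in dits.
0.5050 dits

Cross-entropy: H(P,Q) = -Σ p(x) log q(x)

Alternatively: H(P,Q) = H(P) + D_KL(P||Q)
H(P) = 0.4472 dits
D_KL(P||Q) = 0.0578 dits

H(P,Q) = 0.4472 + 0.0578 = 0.5050 dits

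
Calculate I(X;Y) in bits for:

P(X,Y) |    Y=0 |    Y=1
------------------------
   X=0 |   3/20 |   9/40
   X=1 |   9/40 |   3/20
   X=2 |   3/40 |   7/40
0.0442 bits

Mutual information: I(X;Y) = H(X) + H(Y) - H(X,Y)

Marginals:
P(X) = (3/8, 3/8, 1/4), H(X) = 1.5613 bits
P(Y) = (9/20, 11/20), H(Y) = 0.9928 bits

Joint entropy: H(X,Y) = 2.5098 bits

I(X;Y) = 1.5613 + 0.9928 - 2.5098 = 0.0442 bits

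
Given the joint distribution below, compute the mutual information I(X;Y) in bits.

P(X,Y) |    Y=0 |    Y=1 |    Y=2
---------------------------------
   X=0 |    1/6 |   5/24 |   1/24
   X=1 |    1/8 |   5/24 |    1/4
0.1033 bits

Mutual information: I(X;Y) = H(X) + H(Y) - H(X,Y)

Marginals:
P(X) = (5/12, 7/12), H(X) = 0.9799 bits
P(Y) = (7/24, 5/12, 7/24), H(Y) = 1.5632 bits

Joint entropy: H(X,Y) = 2.4398 bits

I(X;Y) = 0.9799 + 1.5632 - 2.4398 = 0.1033 bits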